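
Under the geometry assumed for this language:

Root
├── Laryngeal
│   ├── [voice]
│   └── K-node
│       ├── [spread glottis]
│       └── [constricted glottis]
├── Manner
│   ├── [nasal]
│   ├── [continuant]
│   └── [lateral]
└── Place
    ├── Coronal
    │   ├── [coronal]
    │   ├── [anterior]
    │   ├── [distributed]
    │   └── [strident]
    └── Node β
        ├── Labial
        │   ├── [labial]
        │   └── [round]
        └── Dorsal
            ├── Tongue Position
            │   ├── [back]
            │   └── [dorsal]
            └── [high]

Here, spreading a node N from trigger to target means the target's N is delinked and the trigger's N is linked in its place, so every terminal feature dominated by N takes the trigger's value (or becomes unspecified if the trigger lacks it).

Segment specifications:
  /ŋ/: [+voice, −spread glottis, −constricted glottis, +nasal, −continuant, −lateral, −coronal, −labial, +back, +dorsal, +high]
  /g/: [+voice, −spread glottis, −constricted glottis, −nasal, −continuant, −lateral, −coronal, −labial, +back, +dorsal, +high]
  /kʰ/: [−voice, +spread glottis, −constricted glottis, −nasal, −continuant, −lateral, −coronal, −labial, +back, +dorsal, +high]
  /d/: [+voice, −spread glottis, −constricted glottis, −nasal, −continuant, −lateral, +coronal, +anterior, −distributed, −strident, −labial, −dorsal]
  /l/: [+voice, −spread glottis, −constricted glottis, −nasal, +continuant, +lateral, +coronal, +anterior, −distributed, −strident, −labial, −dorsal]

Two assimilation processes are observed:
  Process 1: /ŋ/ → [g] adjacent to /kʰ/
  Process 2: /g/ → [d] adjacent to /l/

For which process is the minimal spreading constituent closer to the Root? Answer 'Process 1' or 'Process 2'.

Process 1 alters [nasal]; the lowest dominating node is [nasal] (depth 2 from Root).
Process 2: the features that change are [coronal], [anterior], [distributed], [strident], [dorsal], [high], [back]; the minimal node is Place (depth 1).
Place is closer to Root than [nasal], so Process 2 spreads the higher node.

Process 2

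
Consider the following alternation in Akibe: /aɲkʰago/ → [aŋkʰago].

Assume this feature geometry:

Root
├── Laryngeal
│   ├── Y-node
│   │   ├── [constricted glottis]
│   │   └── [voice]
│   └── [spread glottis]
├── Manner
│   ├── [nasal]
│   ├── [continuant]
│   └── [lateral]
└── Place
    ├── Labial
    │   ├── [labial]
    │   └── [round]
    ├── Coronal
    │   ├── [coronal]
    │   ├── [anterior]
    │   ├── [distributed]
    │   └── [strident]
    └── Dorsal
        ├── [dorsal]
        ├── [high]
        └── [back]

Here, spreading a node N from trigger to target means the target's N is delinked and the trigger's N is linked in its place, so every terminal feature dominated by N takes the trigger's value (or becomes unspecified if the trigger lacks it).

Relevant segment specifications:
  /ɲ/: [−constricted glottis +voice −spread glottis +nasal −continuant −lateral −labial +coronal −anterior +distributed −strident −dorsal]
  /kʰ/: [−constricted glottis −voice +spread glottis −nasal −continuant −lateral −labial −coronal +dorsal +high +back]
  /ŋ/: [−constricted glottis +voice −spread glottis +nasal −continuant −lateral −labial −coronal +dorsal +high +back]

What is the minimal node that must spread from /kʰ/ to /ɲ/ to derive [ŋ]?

Feature comparison: [coronal], [anterior], [distributed], [strident], [dorsal], [high], [back] differ between /ɲ/ and [ŋ]; the remaining terminals match.
Tracing each changed feature up the tree, the paths first meet at Place; any lower node misses at least one of them.
Spreading Place from /kʰ/ overwrites each of those terminals with /kʰ/'s values, yielding exactly [ŋ].
[voice], [spread glottis] — on which /kʰ/ differs from /ɲ/ — are unchanged, so Root cannot have spread; the constituent is no larger than Place.

Place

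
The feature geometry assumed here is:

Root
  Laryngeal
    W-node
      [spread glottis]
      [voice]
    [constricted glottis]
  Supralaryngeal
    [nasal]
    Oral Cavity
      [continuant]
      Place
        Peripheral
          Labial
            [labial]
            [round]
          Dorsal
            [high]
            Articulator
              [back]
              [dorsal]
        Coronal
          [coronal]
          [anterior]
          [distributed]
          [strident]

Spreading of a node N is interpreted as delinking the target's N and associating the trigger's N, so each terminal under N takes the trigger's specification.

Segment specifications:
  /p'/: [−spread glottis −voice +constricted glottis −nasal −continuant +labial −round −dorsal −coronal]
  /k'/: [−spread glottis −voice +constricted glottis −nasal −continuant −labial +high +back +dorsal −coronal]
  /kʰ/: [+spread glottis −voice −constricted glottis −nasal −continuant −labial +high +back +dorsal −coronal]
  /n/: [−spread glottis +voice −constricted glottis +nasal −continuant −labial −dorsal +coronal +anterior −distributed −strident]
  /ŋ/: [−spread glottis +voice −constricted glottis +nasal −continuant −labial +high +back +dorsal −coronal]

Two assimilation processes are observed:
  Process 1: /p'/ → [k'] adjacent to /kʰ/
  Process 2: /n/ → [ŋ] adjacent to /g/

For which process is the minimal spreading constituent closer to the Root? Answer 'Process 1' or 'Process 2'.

Process 2

Process 1 alters [labial], [round], [dorsal], [high], [back]; the lowest common ancestor is Peripheral (depth 4 from Root).
Process 2: the features that change are [coronal], [anterior], [distributed], [strident], [dorsal], [high], [back]; the minimal node is Place (depth 3).
Depth 3 < depth 4; Process 2 involves the structurally higher constituent Place.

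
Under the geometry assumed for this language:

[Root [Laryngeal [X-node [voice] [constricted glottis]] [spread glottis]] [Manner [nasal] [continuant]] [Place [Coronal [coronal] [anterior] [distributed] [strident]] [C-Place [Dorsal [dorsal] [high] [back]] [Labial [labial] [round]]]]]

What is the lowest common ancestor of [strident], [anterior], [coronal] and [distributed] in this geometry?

Coronal

[strident]: Root > Place > Coronal > [strident].
[anterior]: Root > Place > Coronal > [anterior].
[coronal]: Root > Place > Coronal > [coronal].
[distributed]: Root > Place > Coronal > [distributed].
The listed terminals split across distinct daughters of Coronal, so Coronal itself is the smallest node containing them all.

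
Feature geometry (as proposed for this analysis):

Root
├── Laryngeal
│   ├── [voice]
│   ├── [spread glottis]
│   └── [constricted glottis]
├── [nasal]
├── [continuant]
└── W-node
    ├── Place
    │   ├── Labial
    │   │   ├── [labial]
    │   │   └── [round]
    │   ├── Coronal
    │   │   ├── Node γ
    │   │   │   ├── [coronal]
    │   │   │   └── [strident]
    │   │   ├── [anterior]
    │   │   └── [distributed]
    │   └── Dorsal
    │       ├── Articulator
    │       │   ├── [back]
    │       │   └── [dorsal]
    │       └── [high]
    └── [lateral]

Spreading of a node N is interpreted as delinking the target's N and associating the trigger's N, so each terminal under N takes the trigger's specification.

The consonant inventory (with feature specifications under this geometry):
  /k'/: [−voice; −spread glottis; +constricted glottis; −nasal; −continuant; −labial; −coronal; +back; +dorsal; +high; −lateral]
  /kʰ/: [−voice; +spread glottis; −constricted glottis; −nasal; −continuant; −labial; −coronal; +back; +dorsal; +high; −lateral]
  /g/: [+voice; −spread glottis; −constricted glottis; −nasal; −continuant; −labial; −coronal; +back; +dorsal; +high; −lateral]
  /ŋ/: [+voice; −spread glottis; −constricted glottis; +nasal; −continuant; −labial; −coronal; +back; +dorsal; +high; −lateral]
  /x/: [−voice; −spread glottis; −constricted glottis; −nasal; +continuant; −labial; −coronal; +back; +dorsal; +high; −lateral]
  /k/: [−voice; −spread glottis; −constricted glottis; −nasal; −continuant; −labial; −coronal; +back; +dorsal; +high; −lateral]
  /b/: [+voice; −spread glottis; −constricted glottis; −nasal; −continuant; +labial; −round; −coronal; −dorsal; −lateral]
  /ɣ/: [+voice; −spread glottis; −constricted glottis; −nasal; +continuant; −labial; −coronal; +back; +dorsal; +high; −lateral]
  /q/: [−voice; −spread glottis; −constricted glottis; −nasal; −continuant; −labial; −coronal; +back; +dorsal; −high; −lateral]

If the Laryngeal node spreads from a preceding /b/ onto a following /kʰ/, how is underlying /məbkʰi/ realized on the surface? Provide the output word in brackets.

Terminals under Laryngeal in this geometry: [voice], [spread glottis], [constricted glottis].
Spreading Laryngeal from /b/ onto /kʰ/ replaces those values with /b/'s: [+voice], [−spread glottis], [−constricted glottis]. Features outside Laryngeal ([nasal], [continuant], [labial], …) stay as in /kʰ/.
Among the inventory, only /g/ has exactly this specification, giving the surface form [məbgi].

[məbgi]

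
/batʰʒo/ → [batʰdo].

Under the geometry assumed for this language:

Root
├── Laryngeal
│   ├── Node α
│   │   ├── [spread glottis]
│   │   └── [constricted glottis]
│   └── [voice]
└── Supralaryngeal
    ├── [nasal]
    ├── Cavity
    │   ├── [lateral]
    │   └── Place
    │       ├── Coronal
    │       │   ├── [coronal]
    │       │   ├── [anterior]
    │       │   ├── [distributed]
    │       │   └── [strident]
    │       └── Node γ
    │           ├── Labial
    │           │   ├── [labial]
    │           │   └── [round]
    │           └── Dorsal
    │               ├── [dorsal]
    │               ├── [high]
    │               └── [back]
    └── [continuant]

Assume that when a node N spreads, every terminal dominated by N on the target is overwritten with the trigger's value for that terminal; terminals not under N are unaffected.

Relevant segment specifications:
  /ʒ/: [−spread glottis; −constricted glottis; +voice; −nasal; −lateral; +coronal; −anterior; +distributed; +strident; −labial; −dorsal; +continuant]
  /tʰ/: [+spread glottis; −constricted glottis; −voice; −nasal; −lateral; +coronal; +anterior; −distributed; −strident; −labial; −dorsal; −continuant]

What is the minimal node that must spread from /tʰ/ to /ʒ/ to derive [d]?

/ʒ/ and [d] differ in [continuant], [anterior], [distributed], [strident]; every other specified feature is identical.
In this geometry the lowest node dominating all of them is Supralaryngeal: every daughter of Supralaryngeal dominates only a proper subset, so no lower node suffices.
Delinking /ʒ/'s Supralaryngeal and associating /tʰ/'s Supralaryngeal gives precisely the feature bundle of [d].
Had Root spread, [spread glottis], [voice] would have taken /tʰ/'s values; they stay as in /ʒ/, confirming the spreading constituent is exactly Supralaryngeal.

Supralaryngeal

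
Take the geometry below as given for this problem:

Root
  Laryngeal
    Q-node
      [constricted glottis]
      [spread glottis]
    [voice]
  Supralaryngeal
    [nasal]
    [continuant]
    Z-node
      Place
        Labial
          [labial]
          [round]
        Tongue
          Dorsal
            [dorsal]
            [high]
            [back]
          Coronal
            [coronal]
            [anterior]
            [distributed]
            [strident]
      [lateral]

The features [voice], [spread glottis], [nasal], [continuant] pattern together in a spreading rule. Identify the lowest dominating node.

Root

[voice] lies under Laryngeal (below Laryngeal).
[spread glottis]: Root > Laryngeal > Q-node > [spread glottis].
[nasal]: Root > Supralaryngeal > [nasal].
[continuant] lies under Supralaryngeal (below Supralaryngeal).
The listed terminals split across distinct daughters of Root, so Root itself is the smallest node containing them all.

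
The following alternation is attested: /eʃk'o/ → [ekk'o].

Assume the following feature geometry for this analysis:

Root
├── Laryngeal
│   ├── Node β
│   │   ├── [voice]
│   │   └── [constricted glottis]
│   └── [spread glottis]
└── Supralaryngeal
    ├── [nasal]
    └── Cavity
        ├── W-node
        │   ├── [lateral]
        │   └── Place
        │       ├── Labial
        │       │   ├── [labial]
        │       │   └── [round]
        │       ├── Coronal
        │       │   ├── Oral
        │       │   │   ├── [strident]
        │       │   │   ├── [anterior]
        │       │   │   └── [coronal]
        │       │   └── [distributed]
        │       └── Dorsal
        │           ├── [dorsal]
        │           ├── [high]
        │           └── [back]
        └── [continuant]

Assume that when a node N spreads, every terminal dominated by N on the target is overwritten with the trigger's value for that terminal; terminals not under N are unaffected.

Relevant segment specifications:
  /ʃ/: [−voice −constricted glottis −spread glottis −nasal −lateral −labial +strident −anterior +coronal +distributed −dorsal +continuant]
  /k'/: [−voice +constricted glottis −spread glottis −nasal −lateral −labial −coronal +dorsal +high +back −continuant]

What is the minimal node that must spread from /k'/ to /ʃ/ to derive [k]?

Cavity

The alternation /ʃ/ → [k] changes [continuant], [coronal], [anterior], [distributed], [strident], [dorsal], [high], [back] and nothing else.
In this geometry the lowest node dominating all of them is Cavity: every daughter of Cavity dominates only a proper subset, so no lower node suffices.
If Cavity spreads, every terminal under it takes /k'/'s value, producing [k] as observed.
[constricted glottis] stays as in /ʃ/ although /k'/ differs there, so no node dominating it spread; among the remaining candidates Cavity is the lowest that derives the output.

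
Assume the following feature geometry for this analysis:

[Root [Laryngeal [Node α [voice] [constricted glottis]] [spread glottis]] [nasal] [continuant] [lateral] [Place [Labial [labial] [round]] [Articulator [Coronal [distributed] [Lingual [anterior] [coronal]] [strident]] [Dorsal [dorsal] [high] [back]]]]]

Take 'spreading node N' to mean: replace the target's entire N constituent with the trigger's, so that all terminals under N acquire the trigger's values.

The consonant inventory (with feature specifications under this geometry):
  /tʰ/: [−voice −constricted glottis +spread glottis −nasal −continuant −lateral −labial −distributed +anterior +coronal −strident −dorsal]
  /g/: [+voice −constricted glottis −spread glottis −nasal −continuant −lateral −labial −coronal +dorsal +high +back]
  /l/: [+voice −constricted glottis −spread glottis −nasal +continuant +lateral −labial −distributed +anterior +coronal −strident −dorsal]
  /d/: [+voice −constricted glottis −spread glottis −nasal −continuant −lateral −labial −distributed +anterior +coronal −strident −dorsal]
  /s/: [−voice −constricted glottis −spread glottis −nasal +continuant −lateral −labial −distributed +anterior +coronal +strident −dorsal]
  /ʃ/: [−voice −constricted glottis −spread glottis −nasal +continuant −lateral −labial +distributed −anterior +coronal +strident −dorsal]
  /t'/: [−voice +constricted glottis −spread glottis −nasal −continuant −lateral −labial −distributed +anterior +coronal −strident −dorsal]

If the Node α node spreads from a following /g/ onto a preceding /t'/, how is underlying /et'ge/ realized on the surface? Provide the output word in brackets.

[edge]

Terminals under Node α in this geometry: [voice], [constricted glottis].
After delinking /t'/'s Node α and linking /g/'s, the affected terminals become [+voice], [−constricted glottis]; [spread glottis], [nasal], [continuant], … (outside Node α) are retained from /t'/.
Among the inventory, only /d/ has exactly this specification, giving the surface form [edge].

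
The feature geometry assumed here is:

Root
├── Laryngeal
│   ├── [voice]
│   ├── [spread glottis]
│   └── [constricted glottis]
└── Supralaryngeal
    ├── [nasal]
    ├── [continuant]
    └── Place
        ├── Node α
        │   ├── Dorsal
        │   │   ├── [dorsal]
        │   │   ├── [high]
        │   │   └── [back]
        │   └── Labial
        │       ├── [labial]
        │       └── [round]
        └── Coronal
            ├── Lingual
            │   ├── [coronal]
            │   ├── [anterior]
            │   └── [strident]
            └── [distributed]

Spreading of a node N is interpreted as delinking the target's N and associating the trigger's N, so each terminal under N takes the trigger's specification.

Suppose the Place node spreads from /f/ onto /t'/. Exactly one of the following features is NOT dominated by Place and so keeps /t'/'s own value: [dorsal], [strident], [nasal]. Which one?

Under this geometry, Place contains [dorsal], [high], [back], [labial], [round], [coronal], [anterior], [strident], [distributed].
Of the listed options, [strident], [dorsal] are among these and would be overwritten by spreading Place.
But [nasal] is a dependent of Supralaryngeal, outside Place; it is therefore untouched by the spreading.

[nasal]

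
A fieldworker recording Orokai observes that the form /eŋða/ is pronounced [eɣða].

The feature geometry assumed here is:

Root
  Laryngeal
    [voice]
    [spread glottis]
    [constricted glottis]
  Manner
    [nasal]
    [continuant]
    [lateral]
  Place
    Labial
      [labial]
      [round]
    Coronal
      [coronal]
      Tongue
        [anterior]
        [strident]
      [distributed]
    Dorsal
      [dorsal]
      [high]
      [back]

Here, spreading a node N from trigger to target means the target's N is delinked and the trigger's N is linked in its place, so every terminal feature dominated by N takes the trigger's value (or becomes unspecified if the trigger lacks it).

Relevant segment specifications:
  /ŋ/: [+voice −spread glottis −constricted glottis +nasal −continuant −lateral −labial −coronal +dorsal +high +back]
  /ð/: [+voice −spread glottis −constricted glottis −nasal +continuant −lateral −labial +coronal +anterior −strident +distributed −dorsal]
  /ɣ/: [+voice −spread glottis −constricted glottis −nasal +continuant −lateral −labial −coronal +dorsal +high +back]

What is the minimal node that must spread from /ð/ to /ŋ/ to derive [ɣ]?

Manner

Comparing /ŋ/ with its surface form [ɣ], the features that change are [nasal], [continuant].
In this geometry the lowest node dominating all of them is Manner: every daughter of Manner dominates only a proper subset, so no lower node suffices.
If Manner spreads, every terminal under it takes /ð/'s value, producing [ɣ] as observed.
[dorsal], [coronal] — on which /ð/ differs from /ŋ/ — are unchanged, so Root cannot have spread; the constituent is no larger than Manner.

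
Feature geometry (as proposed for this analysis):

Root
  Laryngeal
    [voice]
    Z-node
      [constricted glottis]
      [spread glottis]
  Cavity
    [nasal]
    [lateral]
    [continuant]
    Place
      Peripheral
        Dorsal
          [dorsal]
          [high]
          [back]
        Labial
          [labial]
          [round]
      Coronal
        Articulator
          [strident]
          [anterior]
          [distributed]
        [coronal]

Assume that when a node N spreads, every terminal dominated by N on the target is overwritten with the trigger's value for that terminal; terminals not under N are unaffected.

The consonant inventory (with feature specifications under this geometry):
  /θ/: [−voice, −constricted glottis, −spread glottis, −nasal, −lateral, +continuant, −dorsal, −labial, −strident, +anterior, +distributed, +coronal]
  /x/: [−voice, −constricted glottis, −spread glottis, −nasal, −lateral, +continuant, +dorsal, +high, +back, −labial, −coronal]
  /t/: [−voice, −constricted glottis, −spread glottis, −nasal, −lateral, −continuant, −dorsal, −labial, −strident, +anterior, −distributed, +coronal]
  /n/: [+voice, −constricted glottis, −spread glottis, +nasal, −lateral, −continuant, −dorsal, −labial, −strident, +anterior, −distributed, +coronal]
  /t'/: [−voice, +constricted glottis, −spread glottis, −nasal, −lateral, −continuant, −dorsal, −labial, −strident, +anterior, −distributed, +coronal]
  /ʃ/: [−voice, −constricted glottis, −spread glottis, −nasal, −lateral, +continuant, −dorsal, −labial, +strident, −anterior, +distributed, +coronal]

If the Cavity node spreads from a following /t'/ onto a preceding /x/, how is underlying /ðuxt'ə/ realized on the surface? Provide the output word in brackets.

[ðutt'ə]

The Cavity node dominates the terminals [nasal], [lateral], [continuant], [dorsal], [high], [back], [labial], [round], [strident], [anterior], [distributed], [coronal].
After delinking /x/'s Cavity and linking /t'/'s, the affected terminals become [−nasal], [−lateral], [−continuant], [−dorsal], [−labial], [−strident], [+anterior], [−distributed], [+coronal]; [voice], [constricted glottis], [spread glottis] (outside Cavity) are retained from /x/.
The resulting bundle matches /t/ in the inventory; substituting it for /x/ gives [ðutt'ə].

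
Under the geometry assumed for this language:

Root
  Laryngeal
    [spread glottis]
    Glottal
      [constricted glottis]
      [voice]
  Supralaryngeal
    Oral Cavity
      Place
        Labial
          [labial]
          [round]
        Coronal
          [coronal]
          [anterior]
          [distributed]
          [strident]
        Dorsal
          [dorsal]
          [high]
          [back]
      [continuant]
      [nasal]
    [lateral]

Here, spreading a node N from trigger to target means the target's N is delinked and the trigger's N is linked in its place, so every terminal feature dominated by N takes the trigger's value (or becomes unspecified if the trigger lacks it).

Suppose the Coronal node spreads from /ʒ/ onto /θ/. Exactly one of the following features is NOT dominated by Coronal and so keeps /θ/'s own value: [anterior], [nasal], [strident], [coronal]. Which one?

[nasal]

The terminals dominated by Coronal are [coronal], [anterior], [distributed], [strident].
[coronal], [anterior], [strident] all lie under Coronal, so they are overwritten when Coronal spreads.
[nasal] is not within the Coronal subtree (it hangs from Oral Cavity), so /θ/'s [nasal] value survives.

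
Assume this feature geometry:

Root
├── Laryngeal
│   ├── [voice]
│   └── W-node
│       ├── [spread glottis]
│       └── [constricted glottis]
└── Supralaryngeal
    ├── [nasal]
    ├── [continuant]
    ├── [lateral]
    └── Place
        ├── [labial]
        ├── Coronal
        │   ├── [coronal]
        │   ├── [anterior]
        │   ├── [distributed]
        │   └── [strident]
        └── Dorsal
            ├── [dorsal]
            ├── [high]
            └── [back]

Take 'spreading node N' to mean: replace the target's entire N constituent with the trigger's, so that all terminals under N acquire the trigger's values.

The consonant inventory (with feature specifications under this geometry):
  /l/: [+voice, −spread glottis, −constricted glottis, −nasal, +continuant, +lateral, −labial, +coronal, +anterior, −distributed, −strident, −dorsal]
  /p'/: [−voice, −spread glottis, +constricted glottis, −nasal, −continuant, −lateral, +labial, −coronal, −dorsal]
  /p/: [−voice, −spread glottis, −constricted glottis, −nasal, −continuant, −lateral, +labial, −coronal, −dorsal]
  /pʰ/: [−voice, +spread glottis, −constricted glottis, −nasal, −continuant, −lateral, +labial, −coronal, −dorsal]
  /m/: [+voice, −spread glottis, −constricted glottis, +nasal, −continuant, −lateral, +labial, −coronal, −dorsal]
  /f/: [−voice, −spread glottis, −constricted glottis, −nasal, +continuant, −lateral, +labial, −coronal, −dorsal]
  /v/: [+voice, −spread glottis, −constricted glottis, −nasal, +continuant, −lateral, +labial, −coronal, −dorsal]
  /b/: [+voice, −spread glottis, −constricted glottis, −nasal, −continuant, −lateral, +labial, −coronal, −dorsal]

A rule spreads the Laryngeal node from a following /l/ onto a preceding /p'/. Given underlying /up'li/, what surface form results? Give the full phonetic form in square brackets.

Laryngeal immediately or transitively dominates [voice], [spread glottis], [constricted glottis].
Spreading Laryngeal from /l/ onto /p'/ replaces those values with /l/'s: [+voice], [−spread glottis], [−constricted glottis]. Features outside Laryngeal ([nasal], [continuant], [lateral], …) stay as in /p'/.
The resulting bundle matches /b/ in the inventory; substituting it for /p'/ gives [ubli].

[ubli]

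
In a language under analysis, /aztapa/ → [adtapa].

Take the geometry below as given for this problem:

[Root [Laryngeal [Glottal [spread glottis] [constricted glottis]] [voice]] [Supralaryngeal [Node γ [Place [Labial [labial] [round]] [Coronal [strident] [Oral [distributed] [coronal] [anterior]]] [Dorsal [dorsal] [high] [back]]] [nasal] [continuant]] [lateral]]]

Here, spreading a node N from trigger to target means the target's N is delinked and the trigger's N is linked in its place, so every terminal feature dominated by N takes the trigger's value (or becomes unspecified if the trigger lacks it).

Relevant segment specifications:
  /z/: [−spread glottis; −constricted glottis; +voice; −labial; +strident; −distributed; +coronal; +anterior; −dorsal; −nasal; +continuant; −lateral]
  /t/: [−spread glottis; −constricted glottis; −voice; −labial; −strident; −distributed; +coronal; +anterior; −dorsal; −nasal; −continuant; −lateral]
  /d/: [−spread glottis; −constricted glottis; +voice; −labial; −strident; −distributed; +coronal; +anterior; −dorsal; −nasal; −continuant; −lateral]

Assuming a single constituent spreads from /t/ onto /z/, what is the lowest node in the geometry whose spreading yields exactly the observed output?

/z/ and [d] differ in [continuant], [strident]; every other specified feature is identical.
In this geometry the lowest node dominating all of them is Node γ: every daughter of Node γ dominates only a proper subset, so no lower node suffices.
Delinking /z/'s Node γ and associating /t/'s Node γ gives precisely the feature bundle of [d].
[voice] stays as in /z/ although /t/ differs there, so no node dominating it spread; among the remaining candidates Node γ is the lowest that derives the output.

Node γ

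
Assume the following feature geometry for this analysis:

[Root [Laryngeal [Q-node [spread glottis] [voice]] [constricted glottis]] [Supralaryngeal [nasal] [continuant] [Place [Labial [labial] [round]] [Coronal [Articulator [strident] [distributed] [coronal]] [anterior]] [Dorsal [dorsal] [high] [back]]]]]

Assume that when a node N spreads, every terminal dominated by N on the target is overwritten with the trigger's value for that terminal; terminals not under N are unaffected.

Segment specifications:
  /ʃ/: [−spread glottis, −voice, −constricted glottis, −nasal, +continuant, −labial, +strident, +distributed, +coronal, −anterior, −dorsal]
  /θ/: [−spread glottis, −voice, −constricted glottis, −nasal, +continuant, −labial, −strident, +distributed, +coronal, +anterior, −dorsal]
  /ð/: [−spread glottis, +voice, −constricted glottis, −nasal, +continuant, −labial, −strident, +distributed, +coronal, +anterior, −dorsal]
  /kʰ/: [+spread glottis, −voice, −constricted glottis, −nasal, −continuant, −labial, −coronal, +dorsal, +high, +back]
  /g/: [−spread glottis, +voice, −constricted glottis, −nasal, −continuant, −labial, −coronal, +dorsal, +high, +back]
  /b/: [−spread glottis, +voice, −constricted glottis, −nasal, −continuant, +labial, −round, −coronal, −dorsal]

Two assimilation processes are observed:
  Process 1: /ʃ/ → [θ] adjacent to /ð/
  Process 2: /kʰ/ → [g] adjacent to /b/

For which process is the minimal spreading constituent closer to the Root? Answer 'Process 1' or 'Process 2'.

Process 1 alters [anterior], [strident]; the lowest common ancestor is Coronal (depth 3 from Root).
In Process 2, [voice], [spread glottis] change, so the minimal spreading node is Q-node at depth 2.
Depth 2 < depth 3; Process 2 involves the structurally higher constituent Q-node.

Process 2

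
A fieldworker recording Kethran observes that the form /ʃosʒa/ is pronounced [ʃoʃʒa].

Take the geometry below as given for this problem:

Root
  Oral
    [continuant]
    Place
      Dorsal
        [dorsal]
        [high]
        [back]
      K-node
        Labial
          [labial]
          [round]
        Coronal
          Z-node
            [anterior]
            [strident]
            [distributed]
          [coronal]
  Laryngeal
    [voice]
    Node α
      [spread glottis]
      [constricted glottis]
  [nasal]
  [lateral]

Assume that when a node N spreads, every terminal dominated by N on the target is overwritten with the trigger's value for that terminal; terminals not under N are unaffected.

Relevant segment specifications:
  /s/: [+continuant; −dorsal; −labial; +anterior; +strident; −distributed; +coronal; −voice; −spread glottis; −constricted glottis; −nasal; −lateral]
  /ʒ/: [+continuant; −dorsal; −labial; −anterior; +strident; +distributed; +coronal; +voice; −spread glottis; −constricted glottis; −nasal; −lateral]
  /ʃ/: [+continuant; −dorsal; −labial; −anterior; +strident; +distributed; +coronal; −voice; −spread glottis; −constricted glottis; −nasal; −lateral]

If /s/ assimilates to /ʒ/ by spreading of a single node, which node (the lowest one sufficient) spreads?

Z-node

The alternation /s/ → [ʃ] changes [anterior], [distributed] and nothing else.
The smallest constituent containing every changed terminal is Z-node — each of its daughters lacks at least one of the affected features.
If Z-node spreads, every terminal under it takes /ʒ/'s value, producing [ʃ] as observed.
[voice], a feature on which the two segments disagree outside Z-node, is unchanged — nothing dominating it spread, and Z-node is the minimal sufficient constituent.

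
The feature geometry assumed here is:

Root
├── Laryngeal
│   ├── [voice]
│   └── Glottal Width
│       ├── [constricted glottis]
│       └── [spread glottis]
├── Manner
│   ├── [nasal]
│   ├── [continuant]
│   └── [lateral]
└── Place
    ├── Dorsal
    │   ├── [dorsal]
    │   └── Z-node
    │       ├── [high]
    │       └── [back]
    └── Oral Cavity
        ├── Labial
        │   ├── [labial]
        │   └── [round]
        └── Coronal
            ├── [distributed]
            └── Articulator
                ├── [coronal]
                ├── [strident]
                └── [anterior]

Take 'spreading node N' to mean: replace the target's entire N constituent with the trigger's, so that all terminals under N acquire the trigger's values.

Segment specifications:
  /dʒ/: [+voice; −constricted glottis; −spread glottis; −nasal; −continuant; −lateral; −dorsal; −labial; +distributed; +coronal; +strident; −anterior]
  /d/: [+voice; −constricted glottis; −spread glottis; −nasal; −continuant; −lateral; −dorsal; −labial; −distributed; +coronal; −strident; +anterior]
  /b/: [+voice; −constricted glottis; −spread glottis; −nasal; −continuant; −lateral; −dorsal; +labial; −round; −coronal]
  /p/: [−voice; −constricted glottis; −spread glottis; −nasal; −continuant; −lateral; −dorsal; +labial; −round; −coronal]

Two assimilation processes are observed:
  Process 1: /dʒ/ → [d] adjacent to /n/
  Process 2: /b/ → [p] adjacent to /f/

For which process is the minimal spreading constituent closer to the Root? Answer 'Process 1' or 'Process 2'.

Process 2

Process 1: the features that change are [anterior], [distributed], [strident]; the minimal node is Coronal (depth 3).
Process 2: the feature that changes is [voice]; the minimal node is [voice] (depth 2).
[voice] is closer to Root than Coronal, so Process 2 spreads the higher node.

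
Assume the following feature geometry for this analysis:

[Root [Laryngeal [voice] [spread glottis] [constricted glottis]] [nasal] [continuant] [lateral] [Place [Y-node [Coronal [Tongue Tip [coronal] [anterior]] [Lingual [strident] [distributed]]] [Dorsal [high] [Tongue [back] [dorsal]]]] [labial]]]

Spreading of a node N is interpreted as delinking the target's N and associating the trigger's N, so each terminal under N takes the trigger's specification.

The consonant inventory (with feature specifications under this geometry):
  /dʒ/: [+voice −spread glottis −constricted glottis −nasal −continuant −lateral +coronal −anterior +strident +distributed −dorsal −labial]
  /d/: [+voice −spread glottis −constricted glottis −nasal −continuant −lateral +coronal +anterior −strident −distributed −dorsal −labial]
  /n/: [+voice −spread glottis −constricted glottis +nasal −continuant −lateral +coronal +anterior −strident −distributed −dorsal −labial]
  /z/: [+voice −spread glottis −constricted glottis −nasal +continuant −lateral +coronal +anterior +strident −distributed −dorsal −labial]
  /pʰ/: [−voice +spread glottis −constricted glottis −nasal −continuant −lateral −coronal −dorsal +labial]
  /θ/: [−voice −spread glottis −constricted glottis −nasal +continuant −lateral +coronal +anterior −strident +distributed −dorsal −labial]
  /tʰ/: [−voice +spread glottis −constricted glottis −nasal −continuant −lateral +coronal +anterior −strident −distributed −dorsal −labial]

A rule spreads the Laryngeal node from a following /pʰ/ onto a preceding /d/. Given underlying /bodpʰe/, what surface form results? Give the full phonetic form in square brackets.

Laryngeal immediately or transitively dominates [voice], [spread glottis], [constricted glottis].
Spreading Laryngeal from /pʰ/ onto /d/ replaces those values with /pʰ/'s: [−voice], [+spread glottis], [−constricted glottis]. Features outside Laryngeal ([nasal], [continuant], [lateral], …) stay as in /d/.
Among the inventory, only /tʰ/ has exactly this specification, giving the surface form [botʰpʰe].

[botʰpʰe]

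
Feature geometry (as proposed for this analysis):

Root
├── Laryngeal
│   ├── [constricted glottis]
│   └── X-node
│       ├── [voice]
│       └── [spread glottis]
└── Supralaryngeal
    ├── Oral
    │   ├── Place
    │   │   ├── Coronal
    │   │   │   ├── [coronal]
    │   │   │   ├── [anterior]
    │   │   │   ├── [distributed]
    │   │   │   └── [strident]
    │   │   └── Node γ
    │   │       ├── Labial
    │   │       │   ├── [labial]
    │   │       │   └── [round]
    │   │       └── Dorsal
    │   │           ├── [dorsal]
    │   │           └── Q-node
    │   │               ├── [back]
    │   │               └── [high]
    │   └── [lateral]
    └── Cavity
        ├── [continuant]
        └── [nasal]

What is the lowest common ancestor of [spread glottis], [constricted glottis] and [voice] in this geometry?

Laryngeal

[spread glottis] lies under X-node (below Laryngeal).
[constricted glottis]: Root → Laryngeal → [constricted glottis].
[voice] lies under X-node (below Laryngeal).
Laryngeal is the lowest common ancestor — every listed feature sits under it, and no single subconstituent of Laryngeal covers them all.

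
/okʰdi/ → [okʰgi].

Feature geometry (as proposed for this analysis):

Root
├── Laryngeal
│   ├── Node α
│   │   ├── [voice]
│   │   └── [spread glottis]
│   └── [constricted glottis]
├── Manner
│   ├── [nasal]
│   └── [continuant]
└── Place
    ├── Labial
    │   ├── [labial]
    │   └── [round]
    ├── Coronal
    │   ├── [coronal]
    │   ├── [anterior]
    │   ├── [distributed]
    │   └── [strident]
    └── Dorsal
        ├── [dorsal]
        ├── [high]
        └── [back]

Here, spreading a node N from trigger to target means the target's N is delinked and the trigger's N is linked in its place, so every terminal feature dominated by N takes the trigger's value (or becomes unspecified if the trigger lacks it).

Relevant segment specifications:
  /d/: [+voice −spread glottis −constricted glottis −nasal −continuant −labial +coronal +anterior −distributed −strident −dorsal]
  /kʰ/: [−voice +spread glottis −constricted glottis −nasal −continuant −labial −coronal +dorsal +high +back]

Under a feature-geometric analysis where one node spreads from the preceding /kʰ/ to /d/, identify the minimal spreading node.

/d/ and [g] differ in [coronal], [anterior], [distributed], [strident], [dorsal], [high], [back]; every other specified feature is identical.
In this geometry the lowest node dominating all of them is Place: every daughter of Place dominates only a proper subset, so no lower node suffices.
Spreading Place from /kʰ/ overwrites each of those terminals with /kʰ/'s values, yielding exactly [g].
Since [voice], [spread glottis] are preserved even though /kʰ/ disagrees there, no node above Place spread.

Place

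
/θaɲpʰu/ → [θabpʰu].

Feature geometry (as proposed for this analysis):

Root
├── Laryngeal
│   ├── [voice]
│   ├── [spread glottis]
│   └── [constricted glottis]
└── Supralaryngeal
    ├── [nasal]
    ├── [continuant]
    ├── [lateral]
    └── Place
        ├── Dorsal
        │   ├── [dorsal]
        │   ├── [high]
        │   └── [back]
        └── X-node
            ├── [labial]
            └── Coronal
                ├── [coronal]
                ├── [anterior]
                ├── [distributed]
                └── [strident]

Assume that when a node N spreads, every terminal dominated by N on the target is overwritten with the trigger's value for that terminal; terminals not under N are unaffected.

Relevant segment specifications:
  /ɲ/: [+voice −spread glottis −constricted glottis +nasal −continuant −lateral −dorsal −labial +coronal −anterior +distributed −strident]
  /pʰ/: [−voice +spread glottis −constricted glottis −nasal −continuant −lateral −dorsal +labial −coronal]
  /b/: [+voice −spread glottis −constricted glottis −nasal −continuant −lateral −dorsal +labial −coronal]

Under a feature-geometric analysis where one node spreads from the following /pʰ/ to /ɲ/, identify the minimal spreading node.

Feature comparison: [nasal], [labial], [coronal], [anterior], [distributed], [strident] differ between /ɲ/ and [b]; the remaining terminals match.
The smallest constituent containing every changed terminal is Supralaryngeal — each of its daughters lacks at least one of the affected features.
Spreading Supralaryngeal from /pʰ/ overwrites each of those terminals with /pʰ/'s values, yielding exactly [b].
[spread glottis], [voice] — on which /pʰ/ differs from /ɲ/ — are unchanged, so Root cannot have spread; the constituent is no larger than Supralaryngeal.

Supralaryngeal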